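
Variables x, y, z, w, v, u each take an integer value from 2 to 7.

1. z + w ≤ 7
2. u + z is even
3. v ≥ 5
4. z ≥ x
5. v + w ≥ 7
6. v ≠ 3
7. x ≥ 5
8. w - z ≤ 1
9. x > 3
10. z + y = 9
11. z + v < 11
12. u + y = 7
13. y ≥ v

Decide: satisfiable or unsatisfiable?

From constraints 4 and 7: z ≥ x ≥ 5. From constraints 3 and 13: y ≥ v ≥ 5. Hence z + y ≥ 10. But constraint 10 requires z + y = 9, and 9 < 10. Contradiction.

Unsatisfiable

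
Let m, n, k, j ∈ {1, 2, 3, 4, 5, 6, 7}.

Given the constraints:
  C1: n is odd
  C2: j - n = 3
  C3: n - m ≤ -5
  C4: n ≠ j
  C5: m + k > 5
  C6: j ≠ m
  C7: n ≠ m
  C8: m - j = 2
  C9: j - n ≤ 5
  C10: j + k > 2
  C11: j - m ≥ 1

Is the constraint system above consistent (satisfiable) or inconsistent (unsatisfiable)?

Constraints 3, 9, and 11 give j − m ≥ 1, m − n ≥ 5, n − j ≥ -5.
Adding all 3 inequalities: the left sides telescope to 0, and the right sides sum to 1 + 5 + (-5) = 1. So 0 ≥ 1, which is false.

Unsatisfiable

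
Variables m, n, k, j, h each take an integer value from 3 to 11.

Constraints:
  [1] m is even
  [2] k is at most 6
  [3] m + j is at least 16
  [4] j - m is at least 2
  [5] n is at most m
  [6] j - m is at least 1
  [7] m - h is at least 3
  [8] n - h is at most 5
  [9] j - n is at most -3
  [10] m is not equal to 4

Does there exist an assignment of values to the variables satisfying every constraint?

Constraints 6, 7, 8, and 9 give j − m ≥ 1, m − h ≥ 3, h − n ≥ -5, n − j ≥ 3.
Adding all 4 inequalities: the left sides telescope to 0, and the right sides sum to 1 + 3 + (-5) + 3 = 2. So 0 ≥ 2, which is false.

Unsatisfiable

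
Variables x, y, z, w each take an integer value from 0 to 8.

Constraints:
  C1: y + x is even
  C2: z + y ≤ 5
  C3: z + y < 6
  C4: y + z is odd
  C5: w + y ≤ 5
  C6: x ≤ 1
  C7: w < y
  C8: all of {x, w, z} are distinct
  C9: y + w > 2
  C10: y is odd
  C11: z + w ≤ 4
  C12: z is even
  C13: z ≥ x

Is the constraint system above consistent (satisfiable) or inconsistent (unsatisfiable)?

The assignment x = 1, y = 3, z = 2, w = 0 works:
  constraint 2 holds since z + y = 5.
  constraint 3 holds since z + y = 5.
  constraint 5 holds since w + y = 3.
The rest check out directly.

Satisfiable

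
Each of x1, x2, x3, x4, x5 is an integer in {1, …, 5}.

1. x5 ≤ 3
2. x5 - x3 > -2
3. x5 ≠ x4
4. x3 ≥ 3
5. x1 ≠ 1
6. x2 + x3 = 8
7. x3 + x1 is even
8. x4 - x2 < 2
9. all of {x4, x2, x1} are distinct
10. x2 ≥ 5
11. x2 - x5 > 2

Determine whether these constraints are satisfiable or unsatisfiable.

Satisfiable

Setting (x1, x2, x3, x4, x5) = (3, 5, 3, 4, 2) satisfies everything: constraint 2: x5 - x3 = -1; constraint 6: x2 + x3 = 8; constraint 8: x4 - x2 = -1, and the others follow.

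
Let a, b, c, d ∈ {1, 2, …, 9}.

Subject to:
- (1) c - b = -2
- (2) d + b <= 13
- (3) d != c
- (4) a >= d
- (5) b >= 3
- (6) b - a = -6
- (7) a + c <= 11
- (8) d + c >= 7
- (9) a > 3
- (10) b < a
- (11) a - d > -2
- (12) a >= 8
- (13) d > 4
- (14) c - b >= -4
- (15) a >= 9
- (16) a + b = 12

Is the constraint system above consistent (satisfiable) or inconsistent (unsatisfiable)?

Satisfiable

Try a = 9, b = 3, c = 1, d = 9.
Check constraint 1: c - b = -2; constraint 2: d + b = 12; constraint 6: b - a = -6. The remaining constraints are straightforward to verify.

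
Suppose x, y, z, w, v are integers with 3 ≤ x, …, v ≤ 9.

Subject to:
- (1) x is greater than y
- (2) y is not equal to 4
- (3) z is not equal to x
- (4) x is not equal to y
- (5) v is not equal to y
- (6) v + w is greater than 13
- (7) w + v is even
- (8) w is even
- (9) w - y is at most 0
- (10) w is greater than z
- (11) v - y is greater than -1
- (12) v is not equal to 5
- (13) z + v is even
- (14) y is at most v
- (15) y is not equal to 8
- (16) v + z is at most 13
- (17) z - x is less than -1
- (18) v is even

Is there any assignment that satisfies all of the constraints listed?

Satisfiable

Setting (x, y, z, w, v) = (8, 7, 4, 6, 8) satisfies everything: constraint 6: v + w = 14; constraint 9: w - y = -1, and the others follow.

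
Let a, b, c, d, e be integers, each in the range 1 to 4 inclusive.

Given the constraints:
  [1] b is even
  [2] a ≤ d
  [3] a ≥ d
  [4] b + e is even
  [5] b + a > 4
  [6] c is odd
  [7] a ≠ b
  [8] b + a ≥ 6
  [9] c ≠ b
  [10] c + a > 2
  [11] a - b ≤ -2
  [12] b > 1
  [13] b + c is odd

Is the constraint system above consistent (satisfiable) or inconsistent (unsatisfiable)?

Satisfiable

Try a = 2, b = 4, c = 3, d = 2, e = 4.
Check constraint 5: b + a = 6; constraint 8: b + a = 6; constraint 10: c + a = 5. The remaining constraints are straightforward to verify.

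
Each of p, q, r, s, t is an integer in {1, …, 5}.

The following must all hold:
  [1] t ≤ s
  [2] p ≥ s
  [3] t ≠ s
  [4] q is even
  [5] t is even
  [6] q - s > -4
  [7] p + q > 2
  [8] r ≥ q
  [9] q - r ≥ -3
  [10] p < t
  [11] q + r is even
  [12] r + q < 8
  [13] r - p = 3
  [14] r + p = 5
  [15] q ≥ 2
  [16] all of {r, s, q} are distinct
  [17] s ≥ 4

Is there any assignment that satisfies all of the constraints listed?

From constraints 8 and 15: r ≥ q ≥ 2. From constraints 2 and 17: p ≥ s ≥ 4. Hence r + p ≥ 6. But constraint 14 requires r + p = 5, and 5 < 6. Contradiction.

Unsatisfiable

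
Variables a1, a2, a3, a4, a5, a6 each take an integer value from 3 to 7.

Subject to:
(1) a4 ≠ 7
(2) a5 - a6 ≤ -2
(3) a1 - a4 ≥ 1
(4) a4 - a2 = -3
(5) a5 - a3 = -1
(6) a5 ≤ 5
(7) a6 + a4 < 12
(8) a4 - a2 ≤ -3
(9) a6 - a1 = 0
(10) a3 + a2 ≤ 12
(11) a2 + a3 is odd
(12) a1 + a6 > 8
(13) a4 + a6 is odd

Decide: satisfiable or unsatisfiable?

Take a1 = 5, a2 = 7, a3 = 4, a4 = 4, a5 = 3, a6 = 5. Then constraint 2: a5 - a6 = -2; constraint 3: a1 - a4 = 1, and every other listed constraint is also met.

Satisfiable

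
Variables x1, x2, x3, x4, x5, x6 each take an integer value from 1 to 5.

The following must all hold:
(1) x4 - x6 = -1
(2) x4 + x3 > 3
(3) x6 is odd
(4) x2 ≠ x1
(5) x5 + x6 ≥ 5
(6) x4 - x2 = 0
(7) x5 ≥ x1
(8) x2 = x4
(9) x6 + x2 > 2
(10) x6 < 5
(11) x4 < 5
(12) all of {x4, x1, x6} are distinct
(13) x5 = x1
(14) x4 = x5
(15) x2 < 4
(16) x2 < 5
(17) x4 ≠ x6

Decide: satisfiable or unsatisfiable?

From constraints 8, 13, and 14, x2 = x4 = x5 = x1, so x2 = x1. But constraint 4 says x2 ≠ x1. Contradiction.

Unsatisfiable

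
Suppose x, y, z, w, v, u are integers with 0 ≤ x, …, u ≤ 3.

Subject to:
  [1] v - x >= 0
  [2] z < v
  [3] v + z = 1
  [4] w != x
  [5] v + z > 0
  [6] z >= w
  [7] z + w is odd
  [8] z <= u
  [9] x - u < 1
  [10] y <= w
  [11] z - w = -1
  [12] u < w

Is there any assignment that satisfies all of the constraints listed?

Unsatisfiable

Constraints 6, 8, and 12 give z ≤ u, u < w, w ≤ z. Chaining: z ≤ u < w ≤ z, which forces z < z — impossible.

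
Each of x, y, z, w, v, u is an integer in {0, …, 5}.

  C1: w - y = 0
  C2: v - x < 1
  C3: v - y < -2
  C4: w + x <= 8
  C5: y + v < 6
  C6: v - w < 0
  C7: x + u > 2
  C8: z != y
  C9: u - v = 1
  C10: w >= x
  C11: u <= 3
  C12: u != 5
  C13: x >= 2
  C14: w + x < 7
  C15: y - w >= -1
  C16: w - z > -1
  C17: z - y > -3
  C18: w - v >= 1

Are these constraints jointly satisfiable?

Satisfiable

Take x = 2, y = 3, z = 1, w = 3, v = 0, u = 1. Then constraint 1: w - y = 0; constraint 2: v - x = -2, and every other listed constraint is also met.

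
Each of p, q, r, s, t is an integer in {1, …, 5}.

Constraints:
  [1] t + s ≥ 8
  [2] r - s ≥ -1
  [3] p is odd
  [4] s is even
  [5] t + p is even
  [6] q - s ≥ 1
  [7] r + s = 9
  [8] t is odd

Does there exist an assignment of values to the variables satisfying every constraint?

Try p = 5, q = 5, r = 5, s = 4, t = 5.
Check constraint 1: t + s = 9; constraint 2: r - s = 1; constraint 6: q - s = 1. The remaining constraints are straightforward to verify.

Satisfiable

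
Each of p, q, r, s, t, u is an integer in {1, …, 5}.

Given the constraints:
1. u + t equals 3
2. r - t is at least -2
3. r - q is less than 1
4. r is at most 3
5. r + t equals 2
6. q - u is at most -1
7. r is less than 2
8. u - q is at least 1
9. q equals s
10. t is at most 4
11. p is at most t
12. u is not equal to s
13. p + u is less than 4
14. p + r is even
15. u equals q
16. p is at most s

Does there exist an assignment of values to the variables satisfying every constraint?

From constraints 9 and 15, u = q = s, so u = s. But constraint 12 says u ≠ s. Contradiction.

Unsatisfiable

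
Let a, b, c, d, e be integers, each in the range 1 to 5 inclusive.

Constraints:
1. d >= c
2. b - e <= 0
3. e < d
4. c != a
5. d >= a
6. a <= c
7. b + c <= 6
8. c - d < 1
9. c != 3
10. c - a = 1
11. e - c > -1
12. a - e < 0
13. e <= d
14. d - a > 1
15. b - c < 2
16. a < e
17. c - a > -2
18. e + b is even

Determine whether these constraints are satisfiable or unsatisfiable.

Satisfiable

Take a = 1, b = 3, c = 2, d = 4, e = 3. Then constraint 2: b - e = 0; constraint 7: b + c = 5, and every other listed constraint is also met.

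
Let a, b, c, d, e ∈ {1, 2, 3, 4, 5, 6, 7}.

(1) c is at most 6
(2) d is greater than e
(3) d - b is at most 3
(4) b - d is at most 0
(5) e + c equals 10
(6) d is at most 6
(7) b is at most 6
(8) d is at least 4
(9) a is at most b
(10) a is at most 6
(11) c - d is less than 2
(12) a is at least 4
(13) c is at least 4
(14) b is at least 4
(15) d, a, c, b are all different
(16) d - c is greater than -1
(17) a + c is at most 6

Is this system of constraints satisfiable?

Unsatisfiable

Constraints 1, 6, 7, 8, 10, 12, 13, and 14 confine each of d, a, c, b to the 3 values {4, …, 6}.
Constraint 15 requires all 4 of them to be distinct, but only 3 values are available — impossible by the pigeonhole principle.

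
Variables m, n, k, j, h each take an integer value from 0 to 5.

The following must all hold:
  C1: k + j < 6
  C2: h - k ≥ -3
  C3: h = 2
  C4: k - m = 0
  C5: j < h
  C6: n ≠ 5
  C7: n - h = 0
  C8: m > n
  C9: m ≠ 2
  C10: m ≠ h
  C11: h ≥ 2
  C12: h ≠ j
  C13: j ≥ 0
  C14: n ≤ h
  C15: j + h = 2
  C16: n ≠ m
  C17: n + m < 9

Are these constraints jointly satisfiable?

Satisfiable

Setting (m, n, k, j, h) = (5, 2, 5, 0, 2) satisfies everything: constraint 1: k + j = 5; constraint 2: h - k = -3; constraint 4: k - m = 0, and the others follow.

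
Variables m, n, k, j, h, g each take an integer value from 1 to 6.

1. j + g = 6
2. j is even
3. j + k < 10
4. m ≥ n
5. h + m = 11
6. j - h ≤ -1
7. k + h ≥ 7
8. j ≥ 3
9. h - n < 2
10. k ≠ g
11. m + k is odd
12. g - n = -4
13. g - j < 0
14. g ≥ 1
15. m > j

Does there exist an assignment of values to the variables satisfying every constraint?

Satisfiable

Try m = 6, n = 6, k = 5, j = 4, h = 5, g = 2.
Check constraint 1: j + g = 6; constraint 3: j + k = 9; constraint 5: h + m = 11. The remaining constraints are straightforward to verify.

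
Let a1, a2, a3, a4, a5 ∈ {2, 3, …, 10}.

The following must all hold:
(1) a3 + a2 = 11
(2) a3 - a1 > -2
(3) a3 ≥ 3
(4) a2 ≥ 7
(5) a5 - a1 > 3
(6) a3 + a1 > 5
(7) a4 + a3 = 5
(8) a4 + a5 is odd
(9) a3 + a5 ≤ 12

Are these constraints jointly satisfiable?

Setting (a1, a2, a3, a4, a5) = (3, 8, 3, 2, 7) satisfies everything: constraint 1: a3 + a2 = 11; constraint 2: a3 - a1 = 0, and the others follow.

Satisfiable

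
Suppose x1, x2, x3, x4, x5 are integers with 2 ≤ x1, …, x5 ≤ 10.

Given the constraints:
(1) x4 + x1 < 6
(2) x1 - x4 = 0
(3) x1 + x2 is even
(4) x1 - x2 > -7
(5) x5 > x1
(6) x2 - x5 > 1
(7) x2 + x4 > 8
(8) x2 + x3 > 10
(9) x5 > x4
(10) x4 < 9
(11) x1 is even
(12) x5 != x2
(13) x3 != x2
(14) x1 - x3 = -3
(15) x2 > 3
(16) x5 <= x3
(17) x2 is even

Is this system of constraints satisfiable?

Setting (x1, x2, x3, x4, x5) = (2, 8, 5, 2, 5) satisfies everything: constraint 1: x4 + x1 = 4; constraint 2: x1 - x4 = 0; constraint 4: x1 - x2 = -6, and the others follow.

Satisfiable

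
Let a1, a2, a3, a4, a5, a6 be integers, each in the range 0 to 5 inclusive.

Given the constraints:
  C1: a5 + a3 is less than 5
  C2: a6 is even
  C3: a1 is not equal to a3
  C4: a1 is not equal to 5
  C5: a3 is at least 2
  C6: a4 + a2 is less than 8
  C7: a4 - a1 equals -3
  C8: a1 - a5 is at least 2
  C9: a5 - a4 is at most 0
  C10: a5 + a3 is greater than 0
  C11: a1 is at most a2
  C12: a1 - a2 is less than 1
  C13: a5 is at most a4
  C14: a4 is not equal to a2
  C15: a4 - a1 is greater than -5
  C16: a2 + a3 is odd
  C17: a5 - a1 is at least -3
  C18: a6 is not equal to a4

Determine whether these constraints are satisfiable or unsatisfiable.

The assignment a1 = 3, a2 = 5, a3 = 2, a4 = 0, a5 = 0, a6 = 2 works:
  constraint 1 holds since a5 + a3 = 2.
  constraint 6 holds since a4 + a2 = 5.
The rest check out directly.

Satisfiable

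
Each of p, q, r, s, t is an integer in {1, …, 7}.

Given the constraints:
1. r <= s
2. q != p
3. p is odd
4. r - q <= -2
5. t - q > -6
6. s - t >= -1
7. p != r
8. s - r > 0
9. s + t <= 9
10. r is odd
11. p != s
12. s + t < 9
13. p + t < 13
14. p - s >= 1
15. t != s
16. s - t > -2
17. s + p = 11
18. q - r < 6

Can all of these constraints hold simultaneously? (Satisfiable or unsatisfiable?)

Setting (p, q, r, s, t) = (7, 6, 3, 4, 3) satisfies everything: constraint 4: r - q = -3; constraint 5: t - q = -3, and the others follow.

Satisfiable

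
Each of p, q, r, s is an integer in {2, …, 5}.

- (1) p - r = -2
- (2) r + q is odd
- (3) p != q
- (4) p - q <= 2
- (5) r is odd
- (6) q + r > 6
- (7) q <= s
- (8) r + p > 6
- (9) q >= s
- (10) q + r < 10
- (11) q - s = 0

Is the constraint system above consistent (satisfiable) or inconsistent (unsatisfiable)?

Satisfiable

Take p = 3, q = 4, r = 5, s = 4. Then constraint 1: p - r = -2; constraint 4: p - q = -1, and every other listed constraint is also met.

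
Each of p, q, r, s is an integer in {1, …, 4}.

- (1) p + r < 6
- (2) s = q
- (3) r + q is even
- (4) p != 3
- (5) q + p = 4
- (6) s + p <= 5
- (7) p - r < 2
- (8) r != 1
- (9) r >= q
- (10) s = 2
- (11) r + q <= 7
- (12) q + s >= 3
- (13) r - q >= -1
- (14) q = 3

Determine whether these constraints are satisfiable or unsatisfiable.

Constraint 10 fixes s = 2 and constraint 14 fixes q = 3, but constraint 2 requires s = q. Since 2 ≠ 3, contradiction.

Unsatisfiable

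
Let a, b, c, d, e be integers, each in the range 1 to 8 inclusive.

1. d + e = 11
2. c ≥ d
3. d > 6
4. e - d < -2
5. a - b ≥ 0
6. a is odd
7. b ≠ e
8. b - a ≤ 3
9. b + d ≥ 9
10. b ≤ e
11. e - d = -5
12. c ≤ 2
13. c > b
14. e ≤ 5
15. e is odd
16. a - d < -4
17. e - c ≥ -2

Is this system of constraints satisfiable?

From constraints 10 and 14: b ≤ e ≤ 5. From constraints 2 and 12: d ≤ c ≤ 2. Hence b + d ≤ 7. But constraint 9 requires b + d ≥ 9, and 9 > 7. Contradiction.

Unsatisfiable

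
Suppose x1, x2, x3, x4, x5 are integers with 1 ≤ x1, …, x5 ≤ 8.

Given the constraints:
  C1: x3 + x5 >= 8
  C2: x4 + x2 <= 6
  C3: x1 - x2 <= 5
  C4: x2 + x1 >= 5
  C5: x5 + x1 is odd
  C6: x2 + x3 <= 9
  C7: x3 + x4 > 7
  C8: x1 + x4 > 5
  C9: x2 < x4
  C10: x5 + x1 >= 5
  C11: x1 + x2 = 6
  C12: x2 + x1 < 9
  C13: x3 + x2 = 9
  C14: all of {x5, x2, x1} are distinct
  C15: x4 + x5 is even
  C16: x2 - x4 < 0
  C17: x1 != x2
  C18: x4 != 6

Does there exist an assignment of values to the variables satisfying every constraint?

Satisfiable

The assignment x1 = 4, x2 = 2, x3 = 7, x4 = 3, x5 = 3 works:
  constraint 1 holds since x3 + x5 = 10.
  constraint 2 holds since x4 + x2 = 5.
The rest check out directly.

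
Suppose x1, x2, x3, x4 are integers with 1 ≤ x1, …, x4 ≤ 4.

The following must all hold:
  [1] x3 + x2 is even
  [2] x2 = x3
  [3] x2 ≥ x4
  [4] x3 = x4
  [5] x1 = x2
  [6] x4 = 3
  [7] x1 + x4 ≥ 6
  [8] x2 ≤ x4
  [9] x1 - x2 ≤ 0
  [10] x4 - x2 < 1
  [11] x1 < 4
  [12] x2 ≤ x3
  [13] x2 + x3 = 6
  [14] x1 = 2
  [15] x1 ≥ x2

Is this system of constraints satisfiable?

Unsatisfiable

Constraint 14 fixes x1 = 2 and constraint 6 fixes x4 = 3. Constraints 2, 4, and 5 give x1 = x2 = x3 = x4, so x1 = x4. But 2 ≠ 3 — contradiction.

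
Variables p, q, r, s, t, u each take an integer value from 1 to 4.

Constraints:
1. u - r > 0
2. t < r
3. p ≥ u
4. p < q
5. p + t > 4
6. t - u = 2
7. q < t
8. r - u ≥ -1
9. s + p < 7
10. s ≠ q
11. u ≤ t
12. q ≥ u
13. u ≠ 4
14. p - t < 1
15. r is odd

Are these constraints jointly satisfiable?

Constraints 1, 2, 3, 4, and 7 give p < q, q < t, t < r, r < u, u ≤ p. Chaining: p < q < t < r < u ≤ p, which forces p < p — impossible.

Unsatisfiable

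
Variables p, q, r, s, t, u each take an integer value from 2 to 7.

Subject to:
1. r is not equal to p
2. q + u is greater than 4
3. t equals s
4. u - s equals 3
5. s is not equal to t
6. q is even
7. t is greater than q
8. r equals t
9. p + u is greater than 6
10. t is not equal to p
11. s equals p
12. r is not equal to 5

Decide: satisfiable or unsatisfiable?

From constraints 3, 8, and 11, r = t = s = p, so r = p. But constraint 1 says r ≠ p. Contradiction.

Unsatisfiable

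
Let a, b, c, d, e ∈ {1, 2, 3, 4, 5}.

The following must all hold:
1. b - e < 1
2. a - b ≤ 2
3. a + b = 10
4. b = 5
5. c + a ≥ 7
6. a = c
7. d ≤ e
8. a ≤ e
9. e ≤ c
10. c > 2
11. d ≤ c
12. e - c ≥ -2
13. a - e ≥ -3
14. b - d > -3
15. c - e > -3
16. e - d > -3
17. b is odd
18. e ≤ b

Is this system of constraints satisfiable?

Take a = 5, b = 5, c = 5, d = 5, e = 5. Then constraint 1: b - e = 0; constraint 2: a - b = 0; constraint 3: a + b = 10, and every other listed constraint is also met.

Satisfiable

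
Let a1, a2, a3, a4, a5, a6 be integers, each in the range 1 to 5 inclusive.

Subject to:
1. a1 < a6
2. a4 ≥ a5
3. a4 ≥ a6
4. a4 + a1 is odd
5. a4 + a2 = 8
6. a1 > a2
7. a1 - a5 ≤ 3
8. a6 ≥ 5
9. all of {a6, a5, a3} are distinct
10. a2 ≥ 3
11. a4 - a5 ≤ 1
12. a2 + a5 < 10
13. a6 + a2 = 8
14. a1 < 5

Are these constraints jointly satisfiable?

Satisfiable

Try a1 = 4, a2 = 3, a3 = 3, a4 = 5, a5 = 4, a6 = 5.
Check constraint 5: a4 + a2 = 8; constraint 7: a1 - a5 = 0. The remaining constraints are straightforward to verify.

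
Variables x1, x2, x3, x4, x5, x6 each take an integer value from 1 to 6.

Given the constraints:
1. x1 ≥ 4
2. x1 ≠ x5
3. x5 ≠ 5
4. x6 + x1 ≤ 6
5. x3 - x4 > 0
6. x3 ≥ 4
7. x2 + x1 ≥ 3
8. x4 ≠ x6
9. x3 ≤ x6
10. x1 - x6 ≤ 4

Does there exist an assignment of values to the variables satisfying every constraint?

From constraints 6 and 9: x6 ≥ x3 ≥ 4. From constraint 1: x1 ≥ 4. Hence x6 + x1 ≥ 8. But constraint 4 requires x6 + x1 ≤ 6, and 6 < 8. Contradiction.

Unsatisfiable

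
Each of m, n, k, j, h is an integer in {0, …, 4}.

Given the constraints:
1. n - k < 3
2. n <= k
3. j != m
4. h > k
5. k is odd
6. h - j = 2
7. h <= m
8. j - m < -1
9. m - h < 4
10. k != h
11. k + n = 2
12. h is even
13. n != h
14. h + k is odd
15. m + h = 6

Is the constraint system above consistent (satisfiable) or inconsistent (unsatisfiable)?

Setting (m, n, k, j, h) = (4, 1, 1, 0, 2) satisfies everything: constraint 1: n - k = 0; constraint 6: h - j = 2; constraint 8: j - m = -4, and the others follow.

Satisfiable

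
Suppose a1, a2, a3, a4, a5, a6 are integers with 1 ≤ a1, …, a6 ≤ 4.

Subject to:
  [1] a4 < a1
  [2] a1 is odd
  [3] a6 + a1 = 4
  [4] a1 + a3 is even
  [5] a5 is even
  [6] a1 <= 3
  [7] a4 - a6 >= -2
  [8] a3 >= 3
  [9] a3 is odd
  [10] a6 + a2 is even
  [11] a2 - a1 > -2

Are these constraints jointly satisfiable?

Satisfiable

Take a1 = 3, a2 = 3, a3 = 3, a4 = 2, a5 = 2, a6 = 1. Then constraint 3: a6 + a1 = 4; constraint 7: a4 - a6 = 1; constraint 11: a2 - a1 = 0, and every other listed constraint is also met.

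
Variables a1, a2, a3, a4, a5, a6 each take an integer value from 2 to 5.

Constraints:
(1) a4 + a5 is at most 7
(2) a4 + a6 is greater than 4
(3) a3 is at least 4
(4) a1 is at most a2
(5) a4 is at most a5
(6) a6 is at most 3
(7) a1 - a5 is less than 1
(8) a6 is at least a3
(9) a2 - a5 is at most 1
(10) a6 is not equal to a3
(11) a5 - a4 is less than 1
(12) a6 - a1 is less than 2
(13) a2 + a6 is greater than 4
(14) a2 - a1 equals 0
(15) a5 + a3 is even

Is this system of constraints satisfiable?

From constraint 3: a3 ≥ 4. From constraints 6 and 8: a3 ≤ a6 and a6 ≤ 3, so a3 ≤ 3. But 3 < 4, so no value of a3 works.

Unsatisfiable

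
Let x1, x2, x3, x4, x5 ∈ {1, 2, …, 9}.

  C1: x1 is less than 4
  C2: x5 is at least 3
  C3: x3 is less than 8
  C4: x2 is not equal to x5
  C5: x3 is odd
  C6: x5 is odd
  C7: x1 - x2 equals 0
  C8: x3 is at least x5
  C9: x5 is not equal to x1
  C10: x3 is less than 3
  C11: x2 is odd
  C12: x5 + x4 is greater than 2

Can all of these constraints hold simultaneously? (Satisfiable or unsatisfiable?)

Unsatisfiable

From constraints 2 and 8: x3 ≥ x5 and x5 ≥ 3, so x3 ≥ 3. From constraint 10: x3 ≤ 2. But 2 < 3, so no value of x3 works.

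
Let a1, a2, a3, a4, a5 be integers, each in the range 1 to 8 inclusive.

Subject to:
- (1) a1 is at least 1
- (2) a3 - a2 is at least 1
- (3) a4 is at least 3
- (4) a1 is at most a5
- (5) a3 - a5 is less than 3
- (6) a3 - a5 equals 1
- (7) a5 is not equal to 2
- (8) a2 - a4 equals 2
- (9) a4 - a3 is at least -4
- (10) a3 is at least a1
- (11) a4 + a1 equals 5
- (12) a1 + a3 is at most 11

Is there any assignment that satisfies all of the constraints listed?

The assignment a1 = 1, a2 = 6, a3 = 7, a4 = 4, a5 = 6 works:
  constraint 2 holds since a3 - a2 = 1.
  constraint 5 holds since a3 - a5 = 1.
The rest check out directly.

Satisfiable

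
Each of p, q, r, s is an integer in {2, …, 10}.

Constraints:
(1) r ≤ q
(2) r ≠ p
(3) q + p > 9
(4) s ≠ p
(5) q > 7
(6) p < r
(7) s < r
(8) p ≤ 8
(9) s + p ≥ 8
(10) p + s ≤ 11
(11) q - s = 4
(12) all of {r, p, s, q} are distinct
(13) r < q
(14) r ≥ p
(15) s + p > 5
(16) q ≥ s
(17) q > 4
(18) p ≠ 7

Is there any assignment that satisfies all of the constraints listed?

Satisfiable

Take p = 2, q = 10, r = 7, s = 6. Then constraint 3: q + p = 12; constraint 9: s + p = 8; constraint 10: p + s = 8, and every other listed constraint is also met.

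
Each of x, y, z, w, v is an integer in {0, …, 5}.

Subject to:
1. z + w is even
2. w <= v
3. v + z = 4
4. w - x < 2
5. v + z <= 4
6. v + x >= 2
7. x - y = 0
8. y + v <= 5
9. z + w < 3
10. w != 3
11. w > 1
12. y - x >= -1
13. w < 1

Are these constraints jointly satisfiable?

Unsatisfiable

From constraint 11: w ≥ 2. From constraint 13: w ≤ 0. But 0 < 2, so no value of w works.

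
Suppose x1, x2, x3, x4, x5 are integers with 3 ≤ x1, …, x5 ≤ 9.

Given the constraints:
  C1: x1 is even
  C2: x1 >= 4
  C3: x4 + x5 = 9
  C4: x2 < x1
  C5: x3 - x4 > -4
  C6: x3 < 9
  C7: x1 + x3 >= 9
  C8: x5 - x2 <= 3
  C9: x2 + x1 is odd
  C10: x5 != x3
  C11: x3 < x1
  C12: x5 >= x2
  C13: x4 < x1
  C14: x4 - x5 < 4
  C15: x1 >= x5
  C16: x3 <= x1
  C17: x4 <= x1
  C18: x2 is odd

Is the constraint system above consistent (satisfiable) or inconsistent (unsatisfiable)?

One satisfying assignment is x1 = 8, x2 = 3, x3 = 4, x4 = 6, x5 = 3.
For the less obvious constraints — constraint 3: x4 + x5 = 9; constraint 5: x3 - x4 = -2 — and the others hold by inspection.

Satisfiable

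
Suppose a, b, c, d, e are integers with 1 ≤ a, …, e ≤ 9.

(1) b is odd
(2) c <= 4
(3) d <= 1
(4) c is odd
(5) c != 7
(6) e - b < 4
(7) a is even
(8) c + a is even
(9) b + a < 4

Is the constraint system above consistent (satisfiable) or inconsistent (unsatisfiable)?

Unsatisfiable

Constraint 4 makes c odd and constraint 7 makes a even, so c + a must be odd. Constraint 8 says c + a is even — contradiction.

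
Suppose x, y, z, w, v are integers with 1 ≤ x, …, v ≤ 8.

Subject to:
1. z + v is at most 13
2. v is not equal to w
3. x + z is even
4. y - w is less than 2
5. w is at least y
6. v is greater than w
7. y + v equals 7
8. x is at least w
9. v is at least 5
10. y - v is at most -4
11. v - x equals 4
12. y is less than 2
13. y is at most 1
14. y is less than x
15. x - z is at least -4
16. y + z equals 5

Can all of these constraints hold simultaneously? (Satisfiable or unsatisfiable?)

One satisfying assignment is x = 2, y = 1, z = 4, w = 1, v = 6.
For the less obvious constraints — constraint 1: z + v = 10; constraint 4: y - w = 0 — and the others hold by inspection.

Satisfiable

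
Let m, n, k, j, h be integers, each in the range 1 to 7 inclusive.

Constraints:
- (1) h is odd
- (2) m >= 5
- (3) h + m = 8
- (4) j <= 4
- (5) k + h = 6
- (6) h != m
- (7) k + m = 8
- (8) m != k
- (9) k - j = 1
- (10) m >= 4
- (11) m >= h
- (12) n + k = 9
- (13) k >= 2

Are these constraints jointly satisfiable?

Take m = 5, n = 6, k = 3, j = 2, h = 3. Then constraint 3: h + m = 8; constraint 5: k + h = 6; constraint 7: k + m = 8, and every other listed constraint is also met.

Satisfiable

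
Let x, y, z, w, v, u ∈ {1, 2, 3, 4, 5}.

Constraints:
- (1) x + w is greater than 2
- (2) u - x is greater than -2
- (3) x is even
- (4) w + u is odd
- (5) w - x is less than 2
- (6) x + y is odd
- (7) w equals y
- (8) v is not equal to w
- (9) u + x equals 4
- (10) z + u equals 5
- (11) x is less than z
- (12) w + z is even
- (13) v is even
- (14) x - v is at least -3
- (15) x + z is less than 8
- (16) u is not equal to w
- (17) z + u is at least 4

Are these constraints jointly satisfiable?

Setting (x, y, z, w, v, u) = (2, 1, 3, 1, 2, 2) satisfies everything: constraint 1: x + w = 3; constraint 2: u - x = 0; constraint 5: w - x = -1, and the others follow.

Satisfiable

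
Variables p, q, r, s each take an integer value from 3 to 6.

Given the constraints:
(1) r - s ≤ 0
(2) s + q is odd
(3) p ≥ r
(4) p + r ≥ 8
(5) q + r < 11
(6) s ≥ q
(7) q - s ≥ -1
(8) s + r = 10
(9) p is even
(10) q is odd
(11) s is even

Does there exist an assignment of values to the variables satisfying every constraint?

Take p = 4, q = 5, r = 4, s = 6. Then constraint 1: r - s = -2; constraint 4: p + r = 8, and every other listed constraint is also met.

Satisfiable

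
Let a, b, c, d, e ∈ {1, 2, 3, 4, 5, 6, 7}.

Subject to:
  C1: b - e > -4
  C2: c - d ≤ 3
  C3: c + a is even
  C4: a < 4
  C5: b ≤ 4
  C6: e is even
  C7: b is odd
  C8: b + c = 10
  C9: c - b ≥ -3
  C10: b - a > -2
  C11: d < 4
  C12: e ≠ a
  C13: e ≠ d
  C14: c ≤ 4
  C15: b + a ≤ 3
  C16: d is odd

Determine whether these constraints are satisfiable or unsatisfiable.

Unsatisfiable

From constraint 5: b ≤ 4. From constraint 14: c ≤ 4. Hence b + c ≤ 8. But constraint 8 requires b + c = 10, and 10 > 8. Contradiction.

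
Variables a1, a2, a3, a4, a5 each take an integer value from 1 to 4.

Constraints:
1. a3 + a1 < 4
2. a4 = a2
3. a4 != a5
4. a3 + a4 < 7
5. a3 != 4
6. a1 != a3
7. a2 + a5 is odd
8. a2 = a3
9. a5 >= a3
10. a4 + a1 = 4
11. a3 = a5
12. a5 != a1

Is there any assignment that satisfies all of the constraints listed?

Unsatisfiable

From constraints 2, 8, and 11, a4 = a2 = a3 = a5, so a4 = a5. But constraint 3 says a4 ≠ a5. Contradiction.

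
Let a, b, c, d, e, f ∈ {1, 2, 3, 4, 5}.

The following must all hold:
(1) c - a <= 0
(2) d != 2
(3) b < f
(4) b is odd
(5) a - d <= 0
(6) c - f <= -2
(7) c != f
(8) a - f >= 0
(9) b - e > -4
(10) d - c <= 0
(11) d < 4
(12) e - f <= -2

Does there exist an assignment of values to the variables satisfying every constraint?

Unsatisfiable

Constraints 5, 6, 8, and 10 give f − c ≥ 2, c − d ≥ 0, d − a ≥ 0, a − f ≥ 0.
Adding all 4 inequalities: the left sides telescope to 0, and the right sides sum to 2 + 0 + 0 + 0 = 2. So 0 ≥ 2, which is false.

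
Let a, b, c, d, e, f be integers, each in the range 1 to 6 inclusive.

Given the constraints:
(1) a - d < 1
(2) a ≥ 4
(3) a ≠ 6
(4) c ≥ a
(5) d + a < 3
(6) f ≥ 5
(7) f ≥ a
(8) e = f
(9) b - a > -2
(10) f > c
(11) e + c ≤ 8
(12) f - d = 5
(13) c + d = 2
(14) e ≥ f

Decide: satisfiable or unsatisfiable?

Unsatisfiable

From constraints 6 and 14: e ≥ f ≥ 5. From constraints 2 and 4: c ≥ a ≥ 4. Hence e + c ≥ 9. But constraint 11 requires e + c ≤ 8, and 8 < 9. Contradiction.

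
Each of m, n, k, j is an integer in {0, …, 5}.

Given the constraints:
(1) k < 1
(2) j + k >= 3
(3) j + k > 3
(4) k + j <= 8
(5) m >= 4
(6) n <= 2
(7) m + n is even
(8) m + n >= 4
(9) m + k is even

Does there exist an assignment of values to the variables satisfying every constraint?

The assignment m = 4, n = 2, k = 0, j = 5 works:
  constraint 2 holds since j + k = 5.
  constraint 3 holds since j + k = 5.
The rest check out directly.

Satisfiable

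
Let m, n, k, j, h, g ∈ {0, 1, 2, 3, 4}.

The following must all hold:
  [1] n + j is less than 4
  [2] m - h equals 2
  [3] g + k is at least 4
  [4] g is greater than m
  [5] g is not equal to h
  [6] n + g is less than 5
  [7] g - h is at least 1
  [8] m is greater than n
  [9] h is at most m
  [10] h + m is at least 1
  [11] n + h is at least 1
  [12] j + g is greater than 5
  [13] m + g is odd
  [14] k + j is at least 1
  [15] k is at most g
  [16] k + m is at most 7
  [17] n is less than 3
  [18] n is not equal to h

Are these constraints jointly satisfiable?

Satisfiable

Take m = 3, n = 0, k = 1, j = 3, h = 1, g = 4. Then constraint 1: n + j = 3; constraint 2: m - h = 2; constraint 3: g + k = 5, and every other listed constraint is also met.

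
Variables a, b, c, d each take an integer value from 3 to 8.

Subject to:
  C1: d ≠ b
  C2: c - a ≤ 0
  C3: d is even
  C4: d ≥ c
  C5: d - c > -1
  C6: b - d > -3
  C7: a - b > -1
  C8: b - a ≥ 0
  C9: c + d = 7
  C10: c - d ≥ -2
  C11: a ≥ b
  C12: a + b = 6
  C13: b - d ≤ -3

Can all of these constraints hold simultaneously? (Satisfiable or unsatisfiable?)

Unsatisfiable

Constraints 2, 8, 10, and 13 give a − c ≥ 0, c − d ≥ -2, d − b ≥ 3, b − a ≥ 0.
Adding all 4 inequalities: the left sides telescope to 0, and the right sides sum to 0 + (-2) + 3 + 0 = 1. So 0 ≥ 1, which is false.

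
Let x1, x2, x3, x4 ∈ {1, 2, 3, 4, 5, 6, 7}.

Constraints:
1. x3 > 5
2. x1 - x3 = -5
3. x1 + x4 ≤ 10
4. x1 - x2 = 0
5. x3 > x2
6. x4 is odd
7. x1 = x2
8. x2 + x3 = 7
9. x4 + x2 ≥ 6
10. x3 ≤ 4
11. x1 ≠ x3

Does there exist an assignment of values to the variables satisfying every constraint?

Unsatisfiable

From constraint 1: x3 ≥ 6. From constraint 10: x3 ≤ 4. But 4 < 6, so no value of x3 works.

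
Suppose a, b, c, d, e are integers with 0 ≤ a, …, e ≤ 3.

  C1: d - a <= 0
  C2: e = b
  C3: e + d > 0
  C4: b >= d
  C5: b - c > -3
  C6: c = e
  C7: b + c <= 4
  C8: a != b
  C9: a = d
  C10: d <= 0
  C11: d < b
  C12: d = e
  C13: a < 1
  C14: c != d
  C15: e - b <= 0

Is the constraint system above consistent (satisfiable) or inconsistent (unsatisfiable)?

From constraints 2, 9, and 12, a = d = e = b, so a = b. But constraint 8 says a ≠ b. Contradiction.

Unsatisfiable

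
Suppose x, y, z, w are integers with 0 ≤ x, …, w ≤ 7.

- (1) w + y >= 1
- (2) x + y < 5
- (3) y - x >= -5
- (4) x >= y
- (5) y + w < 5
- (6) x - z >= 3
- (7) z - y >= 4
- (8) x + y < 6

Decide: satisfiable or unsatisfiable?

Unsatisfiable

Constraints 3, 6, and 7 give z − y ≥ 4, y − x ≥ -5, x − z ≥ 3.
Adding all 3 inequalities: the left sides telescope to 0, and the right sides sum to 4 + (-5) + 3 = 2. So 0 ≥ 2, which is false.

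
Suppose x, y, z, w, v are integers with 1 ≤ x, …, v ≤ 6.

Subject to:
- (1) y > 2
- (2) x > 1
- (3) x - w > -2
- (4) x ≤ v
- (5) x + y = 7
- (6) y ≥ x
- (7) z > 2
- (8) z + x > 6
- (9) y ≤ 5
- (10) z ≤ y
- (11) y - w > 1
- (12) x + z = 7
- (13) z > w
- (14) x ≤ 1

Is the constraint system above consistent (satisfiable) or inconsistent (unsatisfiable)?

Unsatisfiable

From constraint 14: x ≤ 1. From constraints 9 and 10: z ≤ y ≤ 5. Hence x + z ≤ 6. But constraint 12 requires x + z = 7, and 7 > 6. Contradiction.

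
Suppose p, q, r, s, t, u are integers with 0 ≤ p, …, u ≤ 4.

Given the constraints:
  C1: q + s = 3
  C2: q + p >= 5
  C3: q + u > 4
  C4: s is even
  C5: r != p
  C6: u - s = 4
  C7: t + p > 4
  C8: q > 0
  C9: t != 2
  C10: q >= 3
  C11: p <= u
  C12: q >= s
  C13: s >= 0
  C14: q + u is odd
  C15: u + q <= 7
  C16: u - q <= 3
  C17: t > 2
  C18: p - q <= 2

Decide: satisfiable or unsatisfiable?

One satisfying assignment is p = 3, q = 3, r = 1, s = 0, t = 3, u = 4.
For the less obvious constraints — constraint 1: q + s = 3; constraint 2: q + p = 6; constraint 3: q + u = 7 — and the others hold by inspection.

Satisfiable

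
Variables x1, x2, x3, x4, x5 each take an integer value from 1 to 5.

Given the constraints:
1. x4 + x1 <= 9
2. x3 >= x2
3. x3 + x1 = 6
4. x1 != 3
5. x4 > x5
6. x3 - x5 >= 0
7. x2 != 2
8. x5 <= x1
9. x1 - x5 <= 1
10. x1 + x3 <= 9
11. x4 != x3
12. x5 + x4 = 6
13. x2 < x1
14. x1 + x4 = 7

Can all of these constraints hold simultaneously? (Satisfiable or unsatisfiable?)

Try x1 = 2, x2 = 1, x3 = 4, x4 = 5, x5 = 1.
Check constraint 1: x4 + x1 = 7; constraint 3: x3 + x1 = 6; constraint 6: x3 - x5 = 3. The remaining constraints are straightforward to verify.

Satisfiable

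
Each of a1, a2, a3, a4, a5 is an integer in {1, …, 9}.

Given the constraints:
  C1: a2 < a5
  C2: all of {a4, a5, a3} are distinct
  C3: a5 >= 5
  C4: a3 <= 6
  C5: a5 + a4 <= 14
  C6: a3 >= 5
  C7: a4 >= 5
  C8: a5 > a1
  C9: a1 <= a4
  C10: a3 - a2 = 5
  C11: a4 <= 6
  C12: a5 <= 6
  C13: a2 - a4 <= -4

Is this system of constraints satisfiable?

Unsatisfiable

Constraints 3, 4, 6, 7, 11, and 12 confine each of a4, a5, a3 to the 2 values {5, 6}.
Constraint 2 requires all 3 of them to be distinct, but only 2 values are available — impossible by the pigeonhole principle.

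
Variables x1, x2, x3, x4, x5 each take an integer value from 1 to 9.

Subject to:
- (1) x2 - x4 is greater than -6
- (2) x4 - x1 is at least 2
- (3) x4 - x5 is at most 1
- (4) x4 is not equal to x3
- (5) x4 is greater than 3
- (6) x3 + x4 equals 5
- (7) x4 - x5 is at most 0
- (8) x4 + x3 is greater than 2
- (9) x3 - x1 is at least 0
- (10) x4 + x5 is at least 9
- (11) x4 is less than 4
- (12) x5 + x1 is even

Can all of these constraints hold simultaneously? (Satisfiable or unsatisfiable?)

Unsatisfiable

From constraint 5: x4 ≥ 4. From constraint 11: x4 ≤ 3. But 3 < 4, so no value of x4 works.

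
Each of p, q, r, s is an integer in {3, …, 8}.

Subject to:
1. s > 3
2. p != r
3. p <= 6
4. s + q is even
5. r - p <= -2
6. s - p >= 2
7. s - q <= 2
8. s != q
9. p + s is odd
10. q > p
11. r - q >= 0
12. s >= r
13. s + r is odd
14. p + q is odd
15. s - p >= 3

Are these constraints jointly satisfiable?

Unsatisfiable

Constraints 5, 6, 7, and 11 give s − p ≥ 2, p − r ≥ 2, r − q ≥ 0, q − s ≥ -2.
Adding all 4 inequalities: the left sides telescope to 0, and the right sides sum to 2 + 2 + 0 + (-2) = 2. So 0 ≥ 2, which is false.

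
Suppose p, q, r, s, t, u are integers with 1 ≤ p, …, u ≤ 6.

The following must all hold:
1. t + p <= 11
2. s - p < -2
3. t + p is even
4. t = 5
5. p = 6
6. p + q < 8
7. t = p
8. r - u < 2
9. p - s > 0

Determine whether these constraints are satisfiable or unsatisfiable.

Unsatisfiable

Constraint 4 fixes t = 5 and constraint 5 fixes p = 6, but constraint 7 requires t = p. Since 5 ≠ 6, contradiction.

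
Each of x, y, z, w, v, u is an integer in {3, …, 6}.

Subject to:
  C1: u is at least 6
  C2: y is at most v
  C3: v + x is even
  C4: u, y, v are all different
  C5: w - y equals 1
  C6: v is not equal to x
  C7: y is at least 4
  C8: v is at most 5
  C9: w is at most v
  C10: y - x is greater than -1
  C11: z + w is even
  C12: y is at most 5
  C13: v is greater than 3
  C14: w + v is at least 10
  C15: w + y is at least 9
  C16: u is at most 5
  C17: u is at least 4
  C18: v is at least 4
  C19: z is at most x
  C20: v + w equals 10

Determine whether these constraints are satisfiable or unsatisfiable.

Unsatisfiable

Constraints 7, 8, 12, 16, 17, and 18 confine each of u, y, v to the 2 values {4, 5}.
Constraint 4 requires all 3 of them to be distinct, but only 2 values are available — impossible by the pigeonhole principle.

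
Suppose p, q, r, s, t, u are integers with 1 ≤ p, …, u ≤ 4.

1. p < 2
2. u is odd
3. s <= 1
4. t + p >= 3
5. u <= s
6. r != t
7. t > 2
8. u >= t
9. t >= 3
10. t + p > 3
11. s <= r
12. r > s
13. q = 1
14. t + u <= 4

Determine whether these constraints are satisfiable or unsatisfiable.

From constraints 8 and 9: u ≥ t and t ≥ 3, so u ≥ 3. From constraints 3 and 5: u ≤ s and s ≤ 1, so u ≤ 1. But 1 < 3, so no value of u works.

Unsatisfiable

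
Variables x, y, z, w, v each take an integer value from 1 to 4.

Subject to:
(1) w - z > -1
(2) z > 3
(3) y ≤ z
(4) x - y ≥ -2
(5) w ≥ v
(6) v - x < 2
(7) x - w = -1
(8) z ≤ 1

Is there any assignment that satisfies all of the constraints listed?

From constraint 2: z ≥ 4. From constraint 8: z ≤ 1. But 1 < 4, so no value of z works.

Unsatisfiable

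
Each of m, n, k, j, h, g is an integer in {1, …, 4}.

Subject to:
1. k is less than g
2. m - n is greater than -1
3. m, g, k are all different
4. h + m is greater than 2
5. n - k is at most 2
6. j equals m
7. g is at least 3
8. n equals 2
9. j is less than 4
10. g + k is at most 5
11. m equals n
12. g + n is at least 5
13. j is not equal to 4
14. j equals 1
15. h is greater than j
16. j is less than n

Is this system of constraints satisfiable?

Unsatisfiable

Constraint 14 fixes j = 1 and constraint 8 fixes n = 2. Constraints 6 and 11 give j = m = n, so j = n. But 1 ≠ 2 — contradiction.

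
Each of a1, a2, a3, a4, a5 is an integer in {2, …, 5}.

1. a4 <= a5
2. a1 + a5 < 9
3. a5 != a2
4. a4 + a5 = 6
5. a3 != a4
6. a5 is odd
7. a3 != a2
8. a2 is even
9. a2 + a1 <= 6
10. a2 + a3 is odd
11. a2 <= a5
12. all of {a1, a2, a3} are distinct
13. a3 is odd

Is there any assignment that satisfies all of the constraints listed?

Satisfiable

Take a1 = 4, a2 = 2, a3 = 5, a4 = 3, a5 = 3. Then constraint 2: a1 + a5 = 7; constraint 4: a4 + a5 = 6; constraint 9: a2 + a1 = 6, and every other listed constraint is also met.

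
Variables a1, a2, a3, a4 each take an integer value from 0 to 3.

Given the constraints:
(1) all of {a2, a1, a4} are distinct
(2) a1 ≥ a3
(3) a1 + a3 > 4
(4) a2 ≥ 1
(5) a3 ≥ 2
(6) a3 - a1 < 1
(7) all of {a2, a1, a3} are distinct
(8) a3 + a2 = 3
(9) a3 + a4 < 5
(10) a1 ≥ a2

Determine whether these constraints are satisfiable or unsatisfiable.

The assignment a1 = 3, a2 = 1, a3 = 2, a4 = 0 works:
  constraint 3 holds since a1 + a3 = 5.
  constraint 6 holds since a3 - a1 = -1.
The rest check out directly.

Satisfiable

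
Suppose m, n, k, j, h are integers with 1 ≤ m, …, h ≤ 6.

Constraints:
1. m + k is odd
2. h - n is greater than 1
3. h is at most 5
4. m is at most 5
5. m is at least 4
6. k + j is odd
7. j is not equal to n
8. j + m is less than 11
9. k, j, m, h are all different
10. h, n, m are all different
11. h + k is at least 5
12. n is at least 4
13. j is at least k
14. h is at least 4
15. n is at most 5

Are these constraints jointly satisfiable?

Constraints 3, 4, 5, 12, 14, and 15 confine each of h, n, m to the 2 values {4, 5}.
Constraint 10 requires all 3 of them to be distinct, but only 2 values are available — impossible by the pigeonhole principle.

Unsatisfiable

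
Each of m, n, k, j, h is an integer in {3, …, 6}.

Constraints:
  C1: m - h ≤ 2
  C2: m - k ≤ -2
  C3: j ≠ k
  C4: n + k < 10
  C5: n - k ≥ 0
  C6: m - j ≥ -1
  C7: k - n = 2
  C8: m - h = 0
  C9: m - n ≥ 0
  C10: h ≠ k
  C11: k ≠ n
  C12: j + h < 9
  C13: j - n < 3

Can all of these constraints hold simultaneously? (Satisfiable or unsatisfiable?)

Unsatisfiable

Constraints 2, 5, and 9 give n − k ≥ 0, k − m ≥ 2, m − n ≥ 0.
Adding all 3 inequalities: the left sides telescope to 0, and the right sides sum to 0 + 2 + 0 = 2. So 0 ≥ 2, which is false.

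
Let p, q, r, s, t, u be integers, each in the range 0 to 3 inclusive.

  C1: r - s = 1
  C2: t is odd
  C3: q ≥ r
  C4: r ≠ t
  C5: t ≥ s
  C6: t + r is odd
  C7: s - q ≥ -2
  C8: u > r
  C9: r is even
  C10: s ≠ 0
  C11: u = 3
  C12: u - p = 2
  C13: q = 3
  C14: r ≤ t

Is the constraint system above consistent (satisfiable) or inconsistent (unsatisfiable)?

Satisfiable

Take p = 1, q = 3, r = 2, s = 1, t = 3, u = 3. Then constraint 1: r - s = 1; constraint 7: s - q = -2, and every other listed constraint is also met.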